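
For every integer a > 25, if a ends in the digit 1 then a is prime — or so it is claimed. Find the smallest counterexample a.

A counterexample is any integer a > 25 such that a ends in the digit 1 but a is not prime; we check each in order.
a = 31: 31 ends in 1 and is prime.
a = 41: 41 ends in 1 and is prime.
a = 51: 51 ends in 1; 51 = 3 × 17, composite.
Thus a = 51 disproves the claim, and no smaller a works.

a = 51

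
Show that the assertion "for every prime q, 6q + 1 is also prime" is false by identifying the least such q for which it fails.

Check each prime q in order until 6q + 1 is not prime.
For q = 2, 3, 5, 7, 11, 13, 17 the conclusion holds.
q = 19: 6q + 1 = 115 = 5 × 23, not prime.
Hence q = 19 is a counterexample.

q = 19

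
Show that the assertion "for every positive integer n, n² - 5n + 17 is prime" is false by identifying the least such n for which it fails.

For n = 1, 2, 3, 4, …, 10, 11, 12 the conclusion holds.
n = 13: n² - 5n + 17 = 121 = 11 × 11, composite.
Thus n = 13 disproves the claim, and no smaller n works.

n = 13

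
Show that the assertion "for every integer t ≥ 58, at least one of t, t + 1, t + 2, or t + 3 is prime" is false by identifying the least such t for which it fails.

t = 62

Check each integer t ≥ 58 in order until t, t + 1, t + 2, t + 3 are all composite.
t = 58: 59 is prime.
t = 59: 59 is prime.
t = 60: 61 is prime.
t = 61: 61 is prime.
t = 62: 62 = 2 × 31; 63 = 3 × 21; 64 = 2 × 32; 65 = 5 × 13 — all composite.
Hence t = 62 is a counterexample.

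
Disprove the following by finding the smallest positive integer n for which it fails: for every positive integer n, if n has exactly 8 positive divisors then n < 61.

A counterexample is any positive integer n such that n has exactly 8 positive divisors but the claim fails; we check each in order.
The first 6 eligible values, up to n = 56, all satisfy the conclusion.
n = 66: τ(66) = 8; 66 ≥ 61.
Thus n = 66 disproves the claim, and no smaller n works.

n = 66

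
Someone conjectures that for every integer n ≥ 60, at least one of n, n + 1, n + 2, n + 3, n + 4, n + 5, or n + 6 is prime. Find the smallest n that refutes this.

n = 90

For n = 60, 61, 62, 63, …, 87, 88, 89 the conclusion holds.
n = 90: 90 = 2 × 45; 91 = 7 × 13; 92 = 2 × 46; 93 = 3 × 31; 94 = 2 × 47; 95 = 5 × 19; 96 = 2 × 48 — all composite.
So n = 90 is the smallest counterexample.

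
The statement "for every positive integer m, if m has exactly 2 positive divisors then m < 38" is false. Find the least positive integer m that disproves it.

For m = 2, 3, 5, 7, …, 29, 31, 37 the conclusion holds.
m = 41: τ(41) = 2; 41 ≥ 38.

m = 41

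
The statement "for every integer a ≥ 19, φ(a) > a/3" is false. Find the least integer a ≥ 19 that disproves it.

Check each integer a ≥ 19 in order until the claim fails.
The first 5 eligible values, up to a = 23, all satisfy the conclusion.
a = 24: φ(24) = 8 and 24/3 = 8, so φ(24) ≤ 24/3.
Thus a = 24 disproves the claim, and no smaller a works.

a = 24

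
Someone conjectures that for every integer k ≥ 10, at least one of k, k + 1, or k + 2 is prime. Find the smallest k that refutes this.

k = 10: 11 is prime.
k = 11: 11 is prime.
k = 12: 13 is prime.
k = 13: 13 is prime.
k = 14: 14 = 2 × 7; 15 = 3 × 5; 16 = 2 × 8 — all composite.

k = 14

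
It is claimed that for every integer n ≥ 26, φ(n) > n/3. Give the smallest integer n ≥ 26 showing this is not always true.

n = 30

Check each integer n ≥ 26 in order until the claim fails.
n = 26: φ(26) = 12 and 26/3 = 26/3, so φ(26) > 26/3.
n = 27: φ(27) = 18 and 27/3 = 9, so φ(27) > 27/3.
n = 28: φ(28) = 12 and 28/3 = 28/3, so φ(28) > 28/3.
n = 29: φ(29) = 28 and 29/3 = 29/3, so φ(29) > 29/3.
n = 30: φ(30) = 8 and 30/3 = 10, so φ(30) ≤ 30/3.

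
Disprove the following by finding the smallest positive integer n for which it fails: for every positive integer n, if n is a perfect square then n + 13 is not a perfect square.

We need the least positive integer n for which n is a perfect square but n + 13 is a perfect square.
For n = 1, 4, 9, 16, 25 the conclusion holds.
n = 36: 36 = 6² and 36 + 13 = 49 = 7².
So n = 36 is the smallest counterexample.

n = 36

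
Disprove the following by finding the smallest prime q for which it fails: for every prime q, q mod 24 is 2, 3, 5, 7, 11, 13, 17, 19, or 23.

q = 73

The first 20 eligible values, up to q = 71, all satisfy the conclusion.
q = 73: 73 mod 24 = 1 — not in {2, 3, 5, 7, 11, 13, 17, 19, 23}.
Hence q = 73 is a counterexample.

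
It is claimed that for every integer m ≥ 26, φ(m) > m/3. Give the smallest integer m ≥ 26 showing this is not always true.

m = 30

For m = 26, 27, 28, 29 the conclusion holds.
m = 30: φ(30) = 8 and 30/3 = 10, so φ(30) ≤ 30/3.
Hence m = 30 is a counterexample.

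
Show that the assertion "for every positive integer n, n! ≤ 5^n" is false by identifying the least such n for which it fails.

n = 12

A counterexample is any positive integer n such that n! > 5^n; we check each in order.
For n = 1, 2, 3, 4, …, 9, 10, 11 the conclusion holds.
n = 12: n! = 479001600 and 5^n = 244140625, so 479001600 > 244140625.
Hence n = 12 is a counterexample.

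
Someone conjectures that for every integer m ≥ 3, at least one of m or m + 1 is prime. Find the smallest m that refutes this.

Check each integer m ≥ 3 in order until m, m + 1 are both composite.
The first 5 eligible values, up to m = 7, all satisfy the conclusion.
m = 8: 8 = 2 × 4; 9 = 3 × 3 — both composite.
Thus m = 8 disproves the claim, and no smaller m works.

m = 8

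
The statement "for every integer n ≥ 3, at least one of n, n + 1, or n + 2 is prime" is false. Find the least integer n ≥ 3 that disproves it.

A counterexample is any integer n ≥ 3 such that n, n + 1, n + 2 are all composite; we check each in order.
The first 5 eligible values, up to n = 7, all satisfy the conclusion.
n = 8: 8 = 2 × 4; 9 = 3 × 3; 10 = 2 × 5 — all composite.
So n = 8 is the smallest counterexample.

n = 8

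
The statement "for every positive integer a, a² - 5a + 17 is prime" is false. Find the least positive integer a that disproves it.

The first 12 eligible values, up to a = 12, all satisfy the conclusion.
a = 13: a² - 5a + 17 = 121 = 11 × 11, composite.
So a = 13 is the smallest counterexample.

a = 13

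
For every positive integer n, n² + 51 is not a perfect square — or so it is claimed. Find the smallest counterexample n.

A counterexample is any positive integer n such that n² + 51 is a perfect square; we check each in order.
For n = 1, 2, 3, 4, 5, 6 the conclusion holds.
n = 7: 7² + 51 = 100 = 10², a perfect square.
Hence n = 7 is a counterexample.

n = 7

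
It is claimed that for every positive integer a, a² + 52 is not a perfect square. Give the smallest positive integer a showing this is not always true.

a = 12

We need the least positive integer a for which a² + 52 is a perfect square.
The first 11 eligible values, up to a = 11, all satisfy the conclusion.
a = 12: 12² + 52 = 196 = 14², a perfect square.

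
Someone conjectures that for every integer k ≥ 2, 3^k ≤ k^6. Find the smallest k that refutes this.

We need the least integer k ≥ 2 for which 3^k > k^6.
The first 13 eligible values, up to k = 14, all satisfy the conclusion.
k = 15: 3^k = 14348907 and k^6 = 11390625, so 14348907 > 11390625.

k = 15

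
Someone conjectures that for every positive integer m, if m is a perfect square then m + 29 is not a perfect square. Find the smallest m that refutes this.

m = 196

We need the least positive integer m for which m is a perfect square but m + 29 is a perfect square.
For m = 1, 4, 9, 16, …, 121, 144, 169 the conclusion holds.
m = 196: 196 = 14² and 196 + 29 = 225 = 15².
Hence m = 196 is a counterexample.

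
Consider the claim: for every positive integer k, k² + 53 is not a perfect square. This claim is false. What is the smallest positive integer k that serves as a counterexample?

We need the least positive integer k for which k² + 53 is a perfect square.
The first 25 eligible values, up to k = 25, all satisfy the conclusion.
k = 26: 26² + 53 = 729 = 27², a perfect square.

k = 26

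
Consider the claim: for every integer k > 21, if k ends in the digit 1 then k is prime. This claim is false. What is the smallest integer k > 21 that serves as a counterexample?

For k = 31, 41 the conclusion holds.
k = 51: 51 ends in 1; 51 = 3 × 17, composite.
Thus k = 51 disproves the claim, and no smaller k works.

k = 51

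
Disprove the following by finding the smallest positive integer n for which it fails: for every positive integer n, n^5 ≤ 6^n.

n = 3

Check each positive integer n in order until n^5 > 6^n.
For n = 1, 2 the conclusion holds.
n = 3: n^5 = 243 and 6^n = 216, so 243 > 216.
Thus n = 3 disproves the claim, and no smaller n works.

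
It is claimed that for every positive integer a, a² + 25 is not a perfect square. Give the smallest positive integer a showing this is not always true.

For a = 1, 2, 3, 4, …, 9, 10, 11 the conclusion holds.
a = 12: 12² + 25 = 169 = 13², a perfect square.
Thus a = 12 disproves the claim, and no smaller a works.

a = 12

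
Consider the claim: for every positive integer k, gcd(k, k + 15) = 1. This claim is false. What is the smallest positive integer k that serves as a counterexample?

We need the least positive integer k for which gcd(k, k + 15) > 1.
k = 1: gcd(1, 16) = 1.
k = 2: gcd(2, 17) = 1.
k = 3: gcd(3, 18) = 3.

k = 3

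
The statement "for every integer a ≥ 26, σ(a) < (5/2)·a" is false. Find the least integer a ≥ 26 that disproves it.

a = 36

We need the least integer a ≥ 26 for which the claim fails.
For a = 26, 27, 28, 29, 30, 31, 32, 33, 34, 35 the conclusion holds.
a = 36: σ(36) = 91; 91 ≥ 90.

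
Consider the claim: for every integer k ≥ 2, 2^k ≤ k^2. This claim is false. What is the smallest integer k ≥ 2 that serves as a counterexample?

For k = 2, 3, 4 the conclusion holds.
k = 5: 2^k = 32 and k^2 = 25, so 32 > 25.

k = 5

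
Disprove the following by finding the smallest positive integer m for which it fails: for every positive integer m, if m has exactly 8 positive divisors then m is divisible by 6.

m = 40

A counterexample is any positive integer m such that m has exactly 8 positive divisors but m is not divisible by 6; we check each in order.
For m = 24, 30 the conclusion holds.
m = 40: τ(40) = 8; 40 mod 6 = 4.
So m = 40 is the smallest counterexample.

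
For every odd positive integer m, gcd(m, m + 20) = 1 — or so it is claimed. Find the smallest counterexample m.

m = 5

A counterexample is any odd positive integer m such that gcd(m, m + 20) > 1; we check each in order.
m = 1: gcd(1, 21) = 1.
m = 3: gcd(3, 23) = 1.
m = 5: gcd(5, 25) = 5.
Thus m = 5 disproves the claim, and no smaller m works.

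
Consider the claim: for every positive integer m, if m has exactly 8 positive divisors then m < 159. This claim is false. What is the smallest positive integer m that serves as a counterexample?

We need the least positive integer m for which m has exactly 8 positive divisors but the claim fails.
The first 22 eligible values, up to m = 154, all satisfy the conclusion.
m = 165: τ(165) = 8; 165 ≥ 159.
Thus m = 165 disproves the claim, and no smaller m works.

m = 165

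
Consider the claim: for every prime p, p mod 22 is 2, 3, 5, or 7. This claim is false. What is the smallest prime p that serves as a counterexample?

p = 11

A counterexample is any prime p such that the claim fails; we check each in order.
The first 4 eligible values, up to p = 7, all satisfy the conclusion.
p = 11: 11 mod 22 = 11 — not in {2, 3, 5, 7}.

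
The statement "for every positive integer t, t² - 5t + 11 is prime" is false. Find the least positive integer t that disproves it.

t = 7

The first 6 eligible values, up to t = 6, all satisfy the conclusion.
t = 7: t² - 5t + 11 = 25 = 5 × 5, composite.
Thus t = 7 disproves the claim, and no smaller t works.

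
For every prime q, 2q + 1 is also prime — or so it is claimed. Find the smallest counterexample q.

We need the least prime q for which 2q + 1 is not prime.
q = 2: 2q + 1 = 5, prime.
q = 3: 2q + 1 = 7, prime.
q = 5: 2q + 1 = 11, prime.
q = 7: 2q + 1 = 15 = 3 × 5, not prime.

q = 7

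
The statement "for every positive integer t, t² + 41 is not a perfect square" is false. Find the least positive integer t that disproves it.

t = 20

For t = 1, 2, 3, 4, …, 17, 18, 19 the conclusion holds.
t = 20: 20² + 41 = 441 = 21², a perfect square.
Thus t = 20 disproves the claim, and no smaller t works.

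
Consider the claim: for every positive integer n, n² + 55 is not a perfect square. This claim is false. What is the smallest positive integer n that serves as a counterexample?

We need the least positive integer n for which n² + 55 is a perfect square.
For n = 1, 2 the conclusion holds.
n = 3: 3² + 55 = 64 = 8², a perfect square.
So n = 3 is the smallest counterexample.

n = 3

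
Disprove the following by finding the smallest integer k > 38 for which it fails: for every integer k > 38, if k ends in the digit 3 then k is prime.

A counterexample is any integer k > 38 such that k ends in the digit 3 but k is not prime; we check each in order.
For k = 43, 53 the conclusion holds.
k = 63: 63 ends in 3; 63 = 3 × 21, composite.
So k = 63 is the smallest counterexample.

k = 63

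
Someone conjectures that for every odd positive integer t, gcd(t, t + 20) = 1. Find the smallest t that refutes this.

For t = 1, 3 the conclusion holds.
t = 5: gcd(5, 25) = 5.

t = 5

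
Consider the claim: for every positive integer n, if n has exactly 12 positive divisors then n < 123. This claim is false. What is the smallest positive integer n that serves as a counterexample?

For n = 60, 72, 84, 90, 96, 108 the conclusion holds.
n = 126: τ(126) = 12; 126 ≥ 123.
Thus n = 126 disproves the claim, and no smaller n works.

n = 126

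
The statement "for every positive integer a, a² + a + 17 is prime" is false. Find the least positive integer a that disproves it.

a = 16

Check each positive integer a in order until a² + a + 17 is not prime.
The first 15 eligible values, up to a = 15, all satisfy the conclusion.
a = 16: a² + a + 17 = 289 = 17 × 17, composite.
So a = 16 is the smallest counterexample.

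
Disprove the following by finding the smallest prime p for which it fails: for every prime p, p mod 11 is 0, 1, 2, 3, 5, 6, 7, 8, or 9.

A counterexample is any prime p such that the claim fails; we check each in order.
For p = 2, 3, 5, 7, …, 23, 29, 31 the conclusion holds.
p = 37: 37 mod 11 = 4 — not in {0, 1, 2, 3, 5, 6, 7, 8, 9}.

p = 37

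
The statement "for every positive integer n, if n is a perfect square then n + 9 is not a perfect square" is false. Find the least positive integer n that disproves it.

A counterexample is any positive integer n such that n is a perfect square but n + 9 is a perfect square; we check each in order.
n = 1: 1 + 9 = 10, not a perfect square.
n = 4: 4 + 9 = 13, not a perfect square.
n = 9: 9 + 9 = 18, not a perfect square.
n = 16: 16 = 4² and 16 + 9 = 25 = 5².
Hence n = 16 is a counterexample.

n = 16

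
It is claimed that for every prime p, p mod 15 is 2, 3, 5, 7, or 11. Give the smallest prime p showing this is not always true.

p = 13

We need the least prime p for which the claim fails.
For p = 2, 3, 5, 7, 11 the conclusion holds.
p = 13: 13 mod 15 = 13 — not in {2, 3, 5, 7, 11}.
Hence p = 13 is a counterexample.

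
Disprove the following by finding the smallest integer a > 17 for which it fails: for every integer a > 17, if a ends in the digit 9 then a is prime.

A counterexample is any integer a > 17 such that a ends in the digit 9 but a is not prime; we check each in order.
For a = 19, 29 the conclusion holds.
a = 39: 39 ends in 9; 39 = 3 × 13, composite.
Thus a = 39 disproves the claim, and no smaller a works.

a = 39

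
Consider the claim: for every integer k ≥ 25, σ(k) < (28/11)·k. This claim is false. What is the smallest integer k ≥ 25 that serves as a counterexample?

A counterexample is any integer k ≥ 25 such that the claim fails; we check each in order.
The first 23 eligible values, up to k = 47, all satisfy the conclusion.
k = 48: σ(48) = 124; 124 ≥ 1344/11.

k = 48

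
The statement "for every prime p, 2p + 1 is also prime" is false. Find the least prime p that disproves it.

p = 2: 2p + 1 = 5, prime.
p = 3: 2p + 1 = 7, prime.
p = 5: 2p + 1 = 11, prime.
p = 7: 2p + 1 = 15 = 3 × 5, not prime.

p = 7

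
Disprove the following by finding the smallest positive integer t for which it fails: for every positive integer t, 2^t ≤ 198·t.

Check each positive integer t in order until 2^t > 198·t.
The first 11 eligible values, up to t = 11, all satisfy the conclusion.
t = 12: 2^t = 4096 and 198·t = 2376, so 4096 > 2376.
Hence t = 12 is a counterexample.

t = 12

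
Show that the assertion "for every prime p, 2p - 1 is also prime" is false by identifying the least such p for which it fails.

We need the least prime p for which 2p - 1 is not prime.
For p = 2, 3 the conclusion holds.
p = 5: 2p - 1 = 9 = 3 × 3, not prime.
Hence p = 5 is a counterexample.

p = 5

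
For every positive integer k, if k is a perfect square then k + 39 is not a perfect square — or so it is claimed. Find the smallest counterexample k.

Check each positive integer k in order until k is a perfect square but k + 39 is a perfect square.
The first 4 eligible values, up to k = 16, all satisfy the conclusion.
k = 25: 25 = 5² and 25 + 39 = 64 = 8².

k = 25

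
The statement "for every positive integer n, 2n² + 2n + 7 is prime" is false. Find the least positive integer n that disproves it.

We need the least positive integer n for which 2n² + 2n + 7 is not prime.
For n = 1, 2, 3, 4, 5 the conclusion holds.
n = 6: 2n² + 2n + 7 = 91 = 7 × 13, composite.

n = 6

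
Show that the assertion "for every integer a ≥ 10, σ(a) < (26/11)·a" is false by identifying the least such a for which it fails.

A counterexample is any integer a ≥ 10 such that the claim fails; we check each in order.
The first 14 eligible values, up to a = 23, all satisfy the conclusion.
a = 24: σ(24) = 60; 60 ≥ 624/11.

a = 24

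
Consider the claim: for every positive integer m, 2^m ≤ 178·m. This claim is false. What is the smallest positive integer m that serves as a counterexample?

Check each positive integer m in order until 2^m > 178·m.
For m = 1, 2, 3, 4, 5, 6, 7, 8, 9, 10 the conclusion holds.
m = 11: 2^m = 2048 and 178·m = 1958, so 2048 > 1958.
So m = 11 is the smallest counterexample.

m = 11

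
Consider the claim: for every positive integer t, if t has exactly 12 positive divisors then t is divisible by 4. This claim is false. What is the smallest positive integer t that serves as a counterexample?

t = 90

A counterexample is any positive integer t such that t has exactly 12 positive divisors but t is not divisible by 4; we check each in order.
t = 60: τ(60) = 12; 60 mod 4 = 0.
t = 72: τ(72) = 12; 72 mod 4 = 0.
t = 84: τ(84) = 12; 84 mod 4 = 0.
t = 90: τ(90) = 12; 90 mod 4 = 2.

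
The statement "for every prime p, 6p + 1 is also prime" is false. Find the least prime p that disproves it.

p = 19

We need the least prime p for which 6p + 1 is not prime.
For p = 2, 3, 5, 7, 11, 13, 17 the conclusion holds.
p = 19: 6p + 1 = 115 = 5 × 23, not prime.
So p = 19 is the smallest counterexample.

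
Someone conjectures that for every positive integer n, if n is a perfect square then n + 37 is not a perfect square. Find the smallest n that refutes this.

n = 324

Check each positive integer n in order until n is a perfect square but n + 37 is a perfect square.
The first 17 eligible values, up to n = 289, all satisfy the conclusion.
n = 324: 324 = 18² and 324 + 37 = 361 = 19².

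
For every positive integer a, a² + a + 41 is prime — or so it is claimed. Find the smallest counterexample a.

a = 40

The first 39 eligible values, up to a = 39, all satisfy the conclusion.
a = 40: a² + a + 41 = 1681 = 41 × 41, composite.
Hence a = 40 is a counterexample.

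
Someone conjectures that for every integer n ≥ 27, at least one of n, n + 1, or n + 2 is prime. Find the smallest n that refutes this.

n = 32

We need the least integer n ≥ 27 for which n, n + 1, n + 2 are all composite.
n = 27: 29 is prime.
n = 28: 29 is prime.
n = 29: 29 is prime.
n = 30: 31 is prime.
n = 31: 31 is prime.
n = 32: 32 = 2 × 16; 33 = 3 × 11; 34 = 2 × 17 — all composite.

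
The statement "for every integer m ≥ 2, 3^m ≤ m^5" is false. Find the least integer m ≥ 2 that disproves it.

m = 11

For m = 2, 3, 4, 5, 6, 7, 8, 9, 10 the conclusion holds.
m = 11: 3^m = 177147 and m^5 = 161051, so 177147 > 161051.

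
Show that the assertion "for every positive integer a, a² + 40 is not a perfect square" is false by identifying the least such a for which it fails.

We need the least positive integer a for which a² + 40 is a perfect square.
For a = 1, 2 the conclusion holds.
a = 3: 3² + 40 = 49 = 7², a perfect square.

a = 3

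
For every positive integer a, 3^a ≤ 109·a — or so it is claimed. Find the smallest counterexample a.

a = 6

Check each positive integer a in order until 3^a > 109·a.
a = 1: 3^a = 3 and 109·a = 109, so 3 ≤ 109.
a = 2: 3^a = 9 and 109·a = 218, so 9 ≤ 218.
a = 3: 3^a = 27 and 109·a = 327, so 27 ≤ 327.
a = 4: 3^a = 81 and 109·a = 436, so 81 ≤ 436.
a = 5: 3^a = 243 and 109·a = 545, so 243 ≤ 545.
a = 6: 3^a = 729 and 109·a = 654, so 729 > 654.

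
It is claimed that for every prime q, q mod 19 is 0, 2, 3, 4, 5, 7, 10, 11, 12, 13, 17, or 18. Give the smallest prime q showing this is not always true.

q = 47

For q = 2, 3, 5, 7, …, 37, 41, 43 the conclusion holds.
q = 47: 47 mod 19 = 9 — not in {0, 2, 3, 4, 5, 7, 10, 11, 12, 13, 17, 18}.
So q = 47 is the smallest counterexample.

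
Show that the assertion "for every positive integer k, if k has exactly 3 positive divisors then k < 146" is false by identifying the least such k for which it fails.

We need the least positive integer k for which k has exactly 3 positive divisors but the claim fails.
k = 4: τ(4) = 3; 4 < 146.
k = 9: τ(9) = 3; 9 < 146.
k = 25: τ(25) = 3; 25 < 146.
k = 49: τ(49) = 3; 49 < 146.
k = 121: τ(121) = 3; 121 < 146.
k = 169: τ(169) = 3; 169 ≥ 146.
Thus k = 169 disproves the claim, and no smaller k works.

k = 169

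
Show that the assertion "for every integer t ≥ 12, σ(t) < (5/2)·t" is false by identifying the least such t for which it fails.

We need the least integer t ≥ 12 for which the claim fails.
For t = 12, 13, 14, 15, …, 21, 22, 23 the conclusion holds.
t = 24: σ(24) = 60; 60 ≥ 60.
So t = 24 is the smallest counterexample.

t = 24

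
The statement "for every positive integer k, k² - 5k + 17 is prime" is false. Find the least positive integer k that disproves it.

We need the least positive integer k for which k² - 5k + 17 is not prime.
For k = 1, 2, 3, 4, …, 10, 11, 12 the conclusion holds.
k = 13: k² - 5k + 17 = 121 = 11 × 11, composite.

k = 13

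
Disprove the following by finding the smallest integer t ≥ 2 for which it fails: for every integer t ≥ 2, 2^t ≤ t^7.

t = 37

A counterexample is any integer t ≥ 2 such that 2^t > t^7; we check each in order.
For t = 2, 3, 4, 5, …, 34, 35, 36 the conclusion holds.
t = 37: 2^t = 137438953472 and t^7 = 94931877133, so 137438953472 > 94931877133.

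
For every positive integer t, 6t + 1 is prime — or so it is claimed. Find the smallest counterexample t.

t = 4

A counterexample is any positive integer t such that 6t + 1 is not prime; we check each in order.
t = 1: 6t + 1 = 7, prime.
t = 2: 6t + 1 = 13, prime.
t = 3: 6t + 1 = 19, prime.
t = 4: 6t + 1 = 25 = 5 × 5, composite.
Hence t = 4 is a counterexample.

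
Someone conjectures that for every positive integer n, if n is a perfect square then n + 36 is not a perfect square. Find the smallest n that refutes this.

n = 64

n = 1: 1 + 36 = 37, not a perfect square.
n = 4: 4 + 36 = 40, not a perfect square.
n = 9: 9 + 36 = 45, not a perfect square.
n = 16: 16 + 36 = 52, not a perfect square.
n = 25: 25 + 36 = 61, not a perfect square.
n = 36: 36 + 36 = 72, not a perfect square.
n = 49: 49 + 36 = 85, not a perfect square.
n = 64: 64 = 8² and 64 + 36 = 100 = 10².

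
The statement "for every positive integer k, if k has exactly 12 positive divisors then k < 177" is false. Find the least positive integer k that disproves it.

Check each positive integer k in order until k has exactly 12 positive divisors but the claim fails.
The first 12 eligible values, up to k = 160, all satisfy the conclusion.
k = 198: τ(198) = 12; 198 ≥ 177.
So k = 198 is the smallest counterexample.

k = 198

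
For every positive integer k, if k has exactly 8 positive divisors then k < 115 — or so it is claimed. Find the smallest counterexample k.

k = 128

For k = 24, 30, 40, 42, …, 105, 110, 114 the conclusion holds.
k = 128: τ(128) = 8; 128 ≥ 115.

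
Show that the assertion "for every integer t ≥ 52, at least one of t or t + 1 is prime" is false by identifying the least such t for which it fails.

t = 52: 53 is prime.
t = 53: 53 is prime.
t = 54: 54 = 2 × 27; 55 = 5 × 11 — both composite.
Hence t = 54 is a counterexample.

t = 54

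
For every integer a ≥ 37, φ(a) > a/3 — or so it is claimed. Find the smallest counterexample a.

a = 42

a = 37: φ(37) = 36 and 37/3 = 37/3, so φ(37) > 37/3.
a = 38: φ(38) = 18 and 38/3 = 38/3, so φ(38) > 38/3.
a = 39: φ(39) = 24 and 39/3 = 13, so φ(39) > 39/3.
a = 40: φ(40) = 16 and 40/3 = 40/3, so φ(40) > 40/3.
a = 41: φ(41) = 40 and 41/3 = 41/3, so φ(41) > 41/3.
a = 42: φ(42) = 12 and 42/3 = 14, so φ(42) ≤ 42/3.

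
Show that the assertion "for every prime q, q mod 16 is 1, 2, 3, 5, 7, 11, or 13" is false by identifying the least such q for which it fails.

q = 31

We need the least prime q for which the claim fails.
For q = 2, 3, 5, 7, 11, 13, 17, 19, 23, 29 the conclusion holds.
q = 31: 31 mod 16 = 15 — not in {1, 2, 3, 5, 7, 11, 13}.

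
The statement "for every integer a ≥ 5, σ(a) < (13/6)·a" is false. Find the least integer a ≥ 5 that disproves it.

a = 12

A counterexample is any integer a ≥ 5 such that the claim fails; we check each in order.
The first 7 eligible values, up to a = 11, all satisfy the conclusion.
a = 12: σ(12) = 28; 28 ≥ 26.
Thus a = 12 disproves the claim, and no smaller a works.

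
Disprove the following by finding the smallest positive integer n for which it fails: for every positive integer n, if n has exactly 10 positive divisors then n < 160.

A counterexample is any positive integer n such that n has exactly 10 positive divisors but the claim fails; we check each in order.
n = 48: τ(48) = 10; 48 < 160.
n = 80: τ(80) = 10; 80 < 160.
n = 112: τ(112) = 10; 112 < 160.
n = 162: τ(162) = 10; 162 ≥ 160.
Thus n = 162 disproves the claim, and no smaller n works.

n = 162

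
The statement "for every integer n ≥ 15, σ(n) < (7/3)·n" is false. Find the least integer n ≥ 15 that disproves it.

n = 24

We need the least integer n ≥ 15 for which the claim fails.
For n = 15, 16, 17, 18, 19, 20, 21, 22, 23 the conclusion holds.
n = 24: σ(24) = 60; 60 ≥ 56.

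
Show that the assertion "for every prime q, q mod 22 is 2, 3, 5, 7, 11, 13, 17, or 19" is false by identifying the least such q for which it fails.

q = 2: 2 mod 22 = 2.
q = 3: 3 mod 22 = 3.
q = 5: 5 mod 22 = 5.
q = 7: 7 mod 22 = 7.
q = 11: 11 mod 22 = 11.
q = 13: 13 mod 22 = 13.
q = 17: 17 mod 22 = 17.
q = 19: 19 mod 22 = 19.
q = 23: 23 mod 22 = 1 — not in {2, 3, 5, 7, 11, 13, 17, 19}.
Hence q = 23 is a counterexample.

q = 23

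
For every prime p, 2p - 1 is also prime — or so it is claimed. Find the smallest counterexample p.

p = 5

p = 2: 2p - 1 = 3, prime.
p = 3: 2p - 1 = 5, prime.
p = 5: 2p - 1 = 9 = 3 × 3, not prime.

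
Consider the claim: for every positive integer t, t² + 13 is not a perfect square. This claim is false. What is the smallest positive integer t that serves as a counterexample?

A counterexample is any positive integer t such that t² + 13 is a perfect square; we check each in order.
t = 1: 1² + 13 = 14, not a perfect square.
t = 2: 2² + 13 = 17, not a perfect square.
t = 3: 3² + 13 = 22, not a perfect square.
t = 4: 4² + 13 = 29, not a perfect square.
t = 5: 5² + 13 = 38, not a perfect square.
t = 6: 6² + 13 = 49 = 7², a perfect square.
So t = 6 is the smallest counterexample.

t = 6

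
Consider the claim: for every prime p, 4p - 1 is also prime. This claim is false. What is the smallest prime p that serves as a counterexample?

A counterexample is any prime p such that 4p - 1 is not prime; we check each in order.
For p = 2, 3, 5 the conclusion holds.
p = 7: 4p - 1 = 27 = 3 × 9, not prime.
Hence p = 7 is a counterexample.

p = 7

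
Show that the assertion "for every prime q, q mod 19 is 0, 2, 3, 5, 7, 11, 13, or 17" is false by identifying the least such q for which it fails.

q = 23

A counterexample is any prime q such that the claim fails; we check each in order.
q = 2: 2 mod 19 = 2.
q = 3: 3 mod 19 = 3.
q = 5: 5 mod 19 = 5.
q = 7: 7 mod 19 = 7.
q = 11: 11 mod 19 = 11.
q = 13: 13 mod 19 = 13.
q = 17: 17 mod 19 = 17.
q = 19: 19 mod 19 = 0.
q = 23: 23 mod 19 = 4 — not in {0, 2, 3, 5, 7, 11, 13, 17}.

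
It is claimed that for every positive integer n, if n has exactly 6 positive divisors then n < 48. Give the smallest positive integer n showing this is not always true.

We need the least positive integer n for which n has exactly 6 positive divisors but the claim fails.
The first 7 eligible values, up to n = 45, all satisfy the conclusion.
n = 50: τ(50) = 6; 50 ≥ 48.
So n = 50 is the smallest counterexample.

n = 50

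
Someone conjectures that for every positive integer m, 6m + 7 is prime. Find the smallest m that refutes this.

m = 3

For m = 1, 2 the conclusion holds.
m = 3: 6m + 7 = 25 = 5 × 5, composite.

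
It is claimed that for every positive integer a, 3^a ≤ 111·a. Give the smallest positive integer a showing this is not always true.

a = 6

For a = 1, 2, 3, 4, 5 the conclusion holds.
a = 6: 3^a = 729 and 111·a = 666, so 729 > 666.
So a = 6 is the smallest counterexample.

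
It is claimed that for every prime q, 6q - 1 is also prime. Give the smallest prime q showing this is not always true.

q = 2: 6q - 1 = 11, prime.
q = 3: 6q - 1 = 17, prime.
q = 5: 6q - 1 = 29, prime.
q = 7: 6q - 1 = 41, prime.
q = 11: 6q - 1 = 65 = 5 × 13, not prime.
Thus q = 11 disproves the claim, and no smaller q works.

q = 11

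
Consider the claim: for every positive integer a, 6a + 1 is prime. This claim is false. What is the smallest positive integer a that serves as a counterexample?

a = 4

a = 1: 6a + 1 = 7, prime.
a = 2: 6a + 1 = 13, prime.
a = 3: 6a + 1 = 19, prime.
a = 4: 6a + 1 = 25 = 5 × 5, composite.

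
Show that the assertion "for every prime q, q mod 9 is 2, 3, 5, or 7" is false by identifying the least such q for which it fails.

q = 13

q = 2: 2 mod 9 = 2.
q = 3: 3 mod 9 = 3.
q = 5: 5 mod 9 = 5.
q = 7: 7 mod 9 = 7.
q = 11: 11 mod 9 = 2.
q = 13: 13 mod 9 = 4 — not in {2, 3, 5, 7}.
So q = 13 is the smallest counterexample.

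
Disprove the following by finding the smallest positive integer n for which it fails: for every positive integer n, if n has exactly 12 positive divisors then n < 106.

n = 108

Check each positive integer n in order until n has exactly 12 positive divisors but the claim fails.
For n = 60, 72, 84, 90, 96 the conclusion holds.
n = 108: τ(108) = 12; 108 ≥ 106.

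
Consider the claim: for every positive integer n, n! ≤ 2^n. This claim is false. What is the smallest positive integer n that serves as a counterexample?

n = 4

For n = 1, 2, 3 the conclusion holds.
n = 4: n! = 24 and 2^n = 16, so 24 > 16.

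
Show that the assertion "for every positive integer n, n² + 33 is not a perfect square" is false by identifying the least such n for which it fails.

n = 4

n = 1: 1² + 33 = 34, not a perfect square.
n = 2: 2² + 33 = 37, not a perfect square.
n = 3: 3² + 33 = 42, not a perfect square.
n = 4: 4² + 33 = 49 = 7², a perfect square.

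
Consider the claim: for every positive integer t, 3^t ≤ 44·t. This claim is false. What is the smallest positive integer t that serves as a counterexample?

A counterexample is any positive integer t such that 3^t > 44·t; we check each in order.
The first 4 eligible values, up to t = 4, all satisfy the conclusion.
t = 5: 3^t = 243 and 44·t = 220, so 243 > 220.

t = 5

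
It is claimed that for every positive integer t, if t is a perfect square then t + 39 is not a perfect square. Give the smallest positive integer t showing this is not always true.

We need the least positive integer t for which t is a perfect square but t + 39 is a perfect square.
The first 4 eligible values, up to t = 16, all satisfy the conclusion.
t = 25: 25 = 5² and 25 + 39 = 64 = 8².

t = 25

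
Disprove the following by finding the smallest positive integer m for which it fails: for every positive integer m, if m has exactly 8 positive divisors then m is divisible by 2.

m = 105

We need the least positive integer m for which m has exactly 8 positive divisors but m is not divisible by 2.
For m = 24, 30, 40, 42, …, 88, 102, 104 the conclusion holds.
m = 105: τ(105) = 8; 105 mod 2 = 1.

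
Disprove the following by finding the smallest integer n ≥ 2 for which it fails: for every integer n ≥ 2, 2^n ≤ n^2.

n = 5

n = 2: 2^n = 4 and n^2 = 4, so 4 ≤ 4.
n = 3: 2^n = 8 and n^2 = 9, so 8 ≤ 9.
n = 4: 2^n = 16 and n^2 = 16, so 16 ≤ 16.
n = 5: 2^n = 32 and n^2 = 25, so 32 > 25.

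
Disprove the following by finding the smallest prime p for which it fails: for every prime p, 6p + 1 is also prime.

p = 19

A counterexample is any prime p such that 6p + 1 is not prime; we check each in order.
For p = 2, 3, 5, 7, 11, 13, 17 the conclusion holds.
p = 19: 6p + 1 = 115 = 5 × 23, not prime.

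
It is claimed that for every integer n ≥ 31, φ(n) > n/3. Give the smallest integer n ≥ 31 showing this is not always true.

n = 36

Check each integer n ≥ 31 in order until the claim fails.
n = 31: φ(31) = 30 and 31/3 = 31/3, so φ(31) > 31/3.
n = 32: φ(32) = 16 and 32/3 = 32/3, so φ(32) > 32/3.
n = 33: φ(33) = 20 and 33/3 = 11, so φ(33) > 33/3.
n = 34: φ(34) = 16 and 34/3 = 34/3, so φ(34) > 34/3.
n = 35: φ(35) = 24 and 35/3 = 35/3, so φ(35) > 35/3.
n = 36: φ(36) = 12 and 36/3 = 12, so φ(36) ≤ 36/3.
Hence n = 36 is a counterexample.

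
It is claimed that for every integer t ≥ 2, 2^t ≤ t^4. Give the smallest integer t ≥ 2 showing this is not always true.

t = 17

The first 15 eligible values, up to t = 16, all satisfy the conclusion.
t = 17: 2^t = 131072 and t^4 = 83521, so 131072 > 83521.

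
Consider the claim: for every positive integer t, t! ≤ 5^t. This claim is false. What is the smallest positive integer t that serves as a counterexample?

t = 12

We need the least positive integer t for which t! > 5^t.
The first 11 eligible values, up to t = 11, all satisfy the conclusion.
t = 12: t! = 479001600 and 5^t = 244140625, so 479001600 > 244140625.
Hence t = 12 is a counterexample.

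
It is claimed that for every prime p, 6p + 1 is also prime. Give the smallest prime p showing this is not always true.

We need the least prime p for which 6p + 1 is not prime.
The first 7 eligible values, up to p = 17, all satisfy the conclusion.
p = 19: 6p + 1 = 115 = 5 × 23, not prime.
Thus p = 19 disproves the claim, and no smaller p works.

p = 19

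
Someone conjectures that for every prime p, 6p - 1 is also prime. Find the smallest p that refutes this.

A counterexample is any prime p such that 6p - 1 is not prime; we check each in order.
The first 4 eligible values, up to p = 7, all satisfy the conclusion.
p = 11: 6p - 1 = 65 = 5 × 13, not prime.

p = 11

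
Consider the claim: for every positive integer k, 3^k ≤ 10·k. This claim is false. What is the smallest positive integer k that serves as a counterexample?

k = 4

A counterexample is any positive integer k such that 3^k > 10·k; we check each in order.
For k = 1, 2, 3 the conclusion holds.
k = 4: 3^k = 81 and 10·k = 40, so 81 > 40.
Hence k = 4 is a counterexample.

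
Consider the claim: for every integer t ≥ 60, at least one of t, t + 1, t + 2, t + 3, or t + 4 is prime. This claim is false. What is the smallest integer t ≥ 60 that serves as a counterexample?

t = 62

Check each integer t ≥ 60 in order until t, t + 1, t + 2, t + 3, t + 4 are all composite.
For t = 60, 61 the conclusion holds.
t = 62: 62 = 2 × 31; 63 = 3 × 21; 64 = 2 × 32; 65 = 5 × 13; 66 = 2 × 33 — all composite.
Thus t = 62 disproves the claim, and no smaller t works.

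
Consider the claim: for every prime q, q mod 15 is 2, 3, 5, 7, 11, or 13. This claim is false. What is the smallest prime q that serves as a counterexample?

A counterexample is any prime q such that the claim fails; we check each in order.
The first 7 eligible values, up to q = 17, all satisfy the conclusion.
q = 19: 19 mod 15 = 4 — not in {2, 3, 5, 7, 11, 13}.
So q = 19 is the smallest counterexample.

q = 19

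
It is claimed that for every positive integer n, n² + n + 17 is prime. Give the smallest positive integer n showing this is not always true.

n = 16

Check each positive integer n in order until n² + n + 17 is not prime.
For n = 1, 2, 3, 4, …, 13, 14, 15 the conclusion holds.
n = 16: n² + n + 17 = 289 = 17 × 17, composite.
So n = 16 is the smallest counterexample.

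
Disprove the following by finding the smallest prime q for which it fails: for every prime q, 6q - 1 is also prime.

q = 11

We need the least prime q for which 6q - 1 is not prime.
For q = 2, 3, 5, 7 the conclusion holds.
q = 11: 6q - 1 = 65 = 5 × 13, not prime.
Hence q = 11 is a counterexample.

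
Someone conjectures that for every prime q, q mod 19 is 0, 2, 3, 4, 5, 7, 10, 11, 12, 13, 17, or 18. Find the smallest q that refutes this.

Check each prime q in order until the claim fails.
For q = 2, 3, 5, 7, …, 37, 41, 43 the conclusion holds.
q = 47: 47 mod 19 = 9 — not in {0, 2, 3, 4, 5, 7, 10, 11, 12, 13, 17, 18}.

q = 47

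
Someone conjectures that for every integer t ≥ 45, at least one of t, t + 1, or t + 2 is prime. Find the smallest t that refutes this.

A counterexample is any integer t ≥ 45 such that t, t + 1, t + 2 are all composite; we check each in order.
t = 45: 47 is prime.
t = 46: 47 is prime.
t = 47: 47 is prime.
t = 48: 48 = 2 × 24; 49 = 7 × 7; 50 = 2 × 25 — all composite.
So t = 48 is the smallest counterexample.

t = 48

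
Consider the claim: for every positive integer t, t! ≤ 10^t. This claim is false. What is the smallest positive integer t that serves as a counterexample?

A counterexample is any positive integer t such that t! > 10^t; we check each in order.
For t = 1, 2, 3, 4, …, 22, 23, 24 the conclusion holds.
t = 25: t! = 15511210043330985984000000 and 10^t = 10000000000000000000000000, so 15511210043330985984000000 > 10000000000000000000000000.

t = 25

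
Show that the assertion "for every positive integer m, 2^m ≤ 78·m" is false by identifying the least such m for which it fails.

A counterexample is any positive integer m such that 2^m > 78·m; we check each in order.
For m = 1, 2, 3, 4, 5, 6, 7, 8, 9 the conclusion holds.
m = 10: 2^m = 1024 and 78·m = 780, so 1024 > 780.
Hence m = 10 is a counterexample.

m = 10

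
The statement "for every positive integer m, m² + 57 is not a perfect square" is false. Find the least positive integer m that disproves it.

We need the least positive integer m for which m² + 57 is a perfect square.
For m = 1, 2, 3, 4, 5, 6, 7 the conclusion holds.
m = 8: 8² + 57 = 121 = 11², a perfect square.
So m = 8 is the smallest counterexample.

m = 8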